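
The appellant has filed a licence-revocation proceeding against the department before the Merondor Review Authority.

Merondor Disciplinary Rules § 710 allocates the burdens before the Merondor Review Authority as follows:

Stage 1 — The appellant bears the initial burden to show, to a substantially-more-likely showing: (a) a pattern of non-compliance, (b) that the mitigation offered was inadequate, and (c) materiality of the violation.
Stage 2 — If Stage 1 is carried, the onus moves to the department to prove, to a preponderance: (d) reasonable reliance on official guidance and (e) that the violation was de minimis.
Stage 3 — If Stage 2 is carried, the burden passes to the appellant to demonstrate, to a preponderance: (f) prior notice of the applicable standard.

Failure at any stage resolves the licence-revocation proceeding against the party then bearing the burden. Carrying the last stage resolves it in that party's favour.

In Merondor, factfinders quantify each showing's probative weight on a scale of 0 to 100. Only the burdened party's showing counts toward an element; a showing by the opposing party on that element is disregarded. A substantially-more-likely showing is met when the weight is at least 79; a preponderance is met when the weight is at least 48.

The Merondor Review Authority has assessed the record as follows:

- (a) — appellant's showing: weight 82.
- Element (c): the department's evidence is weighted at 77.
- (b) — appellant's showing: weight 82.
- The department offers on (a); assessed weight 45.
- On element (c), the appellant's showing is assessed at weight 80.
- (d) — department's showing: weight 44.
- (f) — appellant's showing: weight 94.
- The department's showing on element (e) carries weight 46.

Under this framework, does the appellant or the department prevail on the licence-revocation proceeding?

appellant

At Stage 1 the appellant must meet a substantially-more-likely showing (weight is at least 79): on (a) the weight is 82 (the department's 45 is given no effect), ≥ 79, so (a) meets the standard; on (b) the weight is 82, which does reach 79, so (b) meets the standard; on (c) the weight is 80 (the department's 77 is given no effect), which does reach 79, so (c) meets the standard.
  Stage 1 is satisfied; the onus moves to the department.
At Stage 2 the department must meet a preponderance (weight is at least 48): on (d) the weight is 44, which does not reach 48, so (d) does not meet the standard; on (e) the weight is 46, < 48, so (e) does not meet the standard.
  The department does not carry Stage 2.
So the appellant prevails.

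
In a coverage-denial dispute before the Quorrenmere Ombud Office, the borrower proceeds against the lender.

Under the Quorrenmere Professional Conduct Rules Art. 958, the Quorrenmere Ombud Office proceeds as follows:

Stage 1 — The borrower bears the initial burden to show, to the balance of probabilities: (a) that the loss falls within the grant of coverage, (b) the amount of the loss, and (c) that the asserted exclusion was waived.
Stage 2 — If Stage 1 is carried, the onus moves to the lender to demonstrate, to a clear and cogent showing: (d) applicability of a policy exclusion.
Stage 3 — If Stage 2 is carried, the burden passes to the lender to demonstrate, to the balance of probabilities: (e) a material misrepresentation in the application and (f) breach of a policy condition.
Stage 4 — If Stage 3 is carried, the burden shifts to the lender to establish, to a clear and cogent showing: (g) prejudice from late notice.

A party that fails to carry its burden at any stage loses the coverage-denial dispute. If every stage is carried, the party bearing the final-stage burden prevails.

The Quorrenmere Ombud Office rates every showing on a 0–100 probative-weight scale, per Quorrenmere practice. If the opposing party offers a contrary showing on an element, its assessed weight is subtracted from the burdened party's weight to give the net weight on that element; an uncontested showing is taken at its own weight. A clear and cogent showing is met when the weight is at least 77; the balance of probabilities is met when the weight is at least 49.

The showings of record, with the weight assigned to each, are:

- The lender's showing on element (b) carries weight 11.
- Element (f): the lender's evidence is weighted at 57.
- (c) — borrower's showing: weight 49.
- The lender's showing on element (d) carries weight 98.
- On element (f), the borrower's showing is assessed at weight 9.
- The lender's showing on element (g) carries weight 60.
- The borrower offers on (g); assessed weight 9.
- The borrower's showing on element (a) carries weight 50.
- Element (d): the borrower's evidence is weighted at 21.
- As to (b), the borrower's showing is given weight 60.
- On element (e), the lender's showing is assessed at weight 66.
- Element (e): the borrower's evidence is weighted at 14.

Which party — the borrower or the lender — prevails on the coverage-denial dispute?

borrower

At Stage 1 the borrower must meet the balance of probabilities (weight is at least 49): on (a) the weight is 50, which does reach 49, so (a) meets the standard; on (b) the weight is 60 less the opposing 11 gives net 49, which does reach 49, so (b) meets the standard; on (c) the weight is 49, ≥ 49, so (c) meets the standard.
  Stage 1 is satisfied; the onus moves to the lender.
At Stage 2 the lender must meet a clear and cogent showing (weight is at least 77): on (d) the weight is 98 less the opposing 21 gives net 77, ≥ 77, so (d) meets the standard.
  All elements met. The lender retains the burden for Stage 3.
At Stage 3 the lender must meet the balance of probabilities (weight is at least 49): on (e) the weight is 66 less the opposing 14 gives net 52, ≥ 49, so (e) meets the standard; on (f) the weight is 57 less the opposing 9 gives net 48, which does not reach 49, so (f) does not meet the standard.
  Stage 3 not carried; the lender fails its burden.
The borrower prevails.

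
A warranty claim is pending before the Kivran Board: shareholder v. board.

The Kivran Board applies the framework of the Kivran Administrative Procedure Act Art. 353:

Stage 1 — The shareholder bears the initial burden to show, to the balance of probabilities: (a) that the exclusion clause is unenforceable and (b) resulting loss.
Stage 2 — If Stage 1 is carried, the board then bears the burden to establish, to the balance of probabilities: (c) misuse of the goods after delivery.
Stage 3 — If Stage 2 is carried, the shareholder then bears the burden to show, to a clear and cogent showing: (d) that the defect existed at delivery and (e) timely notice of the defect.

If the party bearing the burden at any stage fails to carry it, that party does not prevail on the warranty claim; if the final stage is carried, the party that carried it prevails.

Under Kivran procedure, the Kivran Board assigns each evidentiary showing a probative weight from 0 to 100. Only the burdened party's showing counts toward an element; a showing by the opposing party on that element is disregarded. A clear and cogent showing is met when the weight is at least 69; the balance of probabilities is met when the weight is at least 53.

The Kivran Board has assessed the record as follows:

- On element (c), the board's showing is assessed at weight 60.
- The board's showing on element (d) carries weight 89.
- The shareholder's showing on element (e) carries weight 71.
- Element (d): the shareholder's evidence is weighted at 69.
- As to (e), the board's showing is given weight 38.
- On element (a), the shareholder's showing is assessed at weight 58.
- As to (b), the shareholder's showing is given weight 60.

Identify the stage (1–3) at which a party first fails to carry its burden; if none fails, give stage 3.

stage 3

At Stage 1 the shareholder must meet the balance of probabilities (weight is at least 53): on (a) the weight is 58, which does reach 53, so (a) meets the standard; on (b) the weight is 60, ≥ 53, so (b) meets the standard.
  The shareholder carries Stage 1; the board now bears the burden.
At Stage 2 the board must meet the balance of probabilities (weight is at least 53): on (c) the weight is 60, ≥ 53, so (c) meets the standard.
  Stage 2 carried; the burden shifts to the shareholder.
At Stage 3 the shareholder must meet a clear and cogent showing (weight is at least 69): on (d) the weight is 69 (the board's 89 is given no effect), ≥ 69, so (d) meets the standard; on (e) the weight is 71 (the board's 38 is given no effect), which does reach 69, so (e) meets the standard.
  Stage 3 carried; the final stage is satisfied.
All stages carried — the shareholder prevails.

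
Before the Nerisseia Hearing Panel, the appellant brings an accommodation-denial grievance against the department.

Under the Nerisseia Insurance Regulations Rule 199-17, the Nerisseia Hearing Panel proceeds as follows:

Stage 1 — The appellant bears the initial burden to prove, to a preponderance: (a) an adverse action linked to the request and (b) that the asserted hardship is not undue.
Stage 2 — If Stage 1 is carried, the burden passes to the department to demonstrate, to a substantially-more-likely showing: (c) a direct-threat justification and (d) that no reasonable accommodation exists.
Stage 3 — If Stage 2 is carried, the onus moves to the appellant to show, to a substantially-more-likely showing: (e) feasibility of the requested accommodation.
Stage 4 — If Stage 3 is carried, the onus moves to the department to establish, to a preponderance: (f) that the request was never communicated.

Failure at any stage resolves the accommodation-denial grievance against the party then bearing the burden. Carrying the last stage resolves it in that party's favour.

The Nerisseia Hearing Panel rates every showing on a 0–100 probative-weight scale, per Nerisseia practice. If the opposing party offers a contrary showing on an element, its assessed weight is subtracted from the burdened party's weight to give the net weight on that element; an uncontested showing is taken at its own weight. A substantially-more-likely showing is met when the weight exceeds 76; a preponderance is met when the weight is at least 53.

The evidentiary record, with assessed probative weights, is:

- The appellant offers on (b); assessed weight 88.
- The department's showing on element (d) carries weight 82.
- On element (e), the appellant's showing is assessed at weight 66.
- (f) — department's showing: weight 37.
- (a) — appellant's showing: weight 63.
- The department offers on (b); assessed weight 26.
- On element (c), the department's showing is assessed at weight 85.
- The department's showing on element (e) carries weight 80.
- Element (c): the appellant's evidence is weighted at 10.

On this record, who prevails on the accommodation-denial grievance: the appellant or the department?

Stage 1 — burden on appellant; standard: a preponderance (weight is at least 53).
    (a): 63 ≥ 53 [met]
    (b): 88 − 26 = 62 ≥ 53 [met]
  Stage 1 carried; the burden shifts to the department.
Stage 2 — burden on department; standard: a substantially-more-likely showing (weight exceeds 76).
    (c): 85 − 10 = 75 ≤ 76 [not met]
    (d): 82 > 76 [met]
  Stage 2 not carried; the department fails its burden.
The analysis ends at Stage 2; the appellant prevails.

appellant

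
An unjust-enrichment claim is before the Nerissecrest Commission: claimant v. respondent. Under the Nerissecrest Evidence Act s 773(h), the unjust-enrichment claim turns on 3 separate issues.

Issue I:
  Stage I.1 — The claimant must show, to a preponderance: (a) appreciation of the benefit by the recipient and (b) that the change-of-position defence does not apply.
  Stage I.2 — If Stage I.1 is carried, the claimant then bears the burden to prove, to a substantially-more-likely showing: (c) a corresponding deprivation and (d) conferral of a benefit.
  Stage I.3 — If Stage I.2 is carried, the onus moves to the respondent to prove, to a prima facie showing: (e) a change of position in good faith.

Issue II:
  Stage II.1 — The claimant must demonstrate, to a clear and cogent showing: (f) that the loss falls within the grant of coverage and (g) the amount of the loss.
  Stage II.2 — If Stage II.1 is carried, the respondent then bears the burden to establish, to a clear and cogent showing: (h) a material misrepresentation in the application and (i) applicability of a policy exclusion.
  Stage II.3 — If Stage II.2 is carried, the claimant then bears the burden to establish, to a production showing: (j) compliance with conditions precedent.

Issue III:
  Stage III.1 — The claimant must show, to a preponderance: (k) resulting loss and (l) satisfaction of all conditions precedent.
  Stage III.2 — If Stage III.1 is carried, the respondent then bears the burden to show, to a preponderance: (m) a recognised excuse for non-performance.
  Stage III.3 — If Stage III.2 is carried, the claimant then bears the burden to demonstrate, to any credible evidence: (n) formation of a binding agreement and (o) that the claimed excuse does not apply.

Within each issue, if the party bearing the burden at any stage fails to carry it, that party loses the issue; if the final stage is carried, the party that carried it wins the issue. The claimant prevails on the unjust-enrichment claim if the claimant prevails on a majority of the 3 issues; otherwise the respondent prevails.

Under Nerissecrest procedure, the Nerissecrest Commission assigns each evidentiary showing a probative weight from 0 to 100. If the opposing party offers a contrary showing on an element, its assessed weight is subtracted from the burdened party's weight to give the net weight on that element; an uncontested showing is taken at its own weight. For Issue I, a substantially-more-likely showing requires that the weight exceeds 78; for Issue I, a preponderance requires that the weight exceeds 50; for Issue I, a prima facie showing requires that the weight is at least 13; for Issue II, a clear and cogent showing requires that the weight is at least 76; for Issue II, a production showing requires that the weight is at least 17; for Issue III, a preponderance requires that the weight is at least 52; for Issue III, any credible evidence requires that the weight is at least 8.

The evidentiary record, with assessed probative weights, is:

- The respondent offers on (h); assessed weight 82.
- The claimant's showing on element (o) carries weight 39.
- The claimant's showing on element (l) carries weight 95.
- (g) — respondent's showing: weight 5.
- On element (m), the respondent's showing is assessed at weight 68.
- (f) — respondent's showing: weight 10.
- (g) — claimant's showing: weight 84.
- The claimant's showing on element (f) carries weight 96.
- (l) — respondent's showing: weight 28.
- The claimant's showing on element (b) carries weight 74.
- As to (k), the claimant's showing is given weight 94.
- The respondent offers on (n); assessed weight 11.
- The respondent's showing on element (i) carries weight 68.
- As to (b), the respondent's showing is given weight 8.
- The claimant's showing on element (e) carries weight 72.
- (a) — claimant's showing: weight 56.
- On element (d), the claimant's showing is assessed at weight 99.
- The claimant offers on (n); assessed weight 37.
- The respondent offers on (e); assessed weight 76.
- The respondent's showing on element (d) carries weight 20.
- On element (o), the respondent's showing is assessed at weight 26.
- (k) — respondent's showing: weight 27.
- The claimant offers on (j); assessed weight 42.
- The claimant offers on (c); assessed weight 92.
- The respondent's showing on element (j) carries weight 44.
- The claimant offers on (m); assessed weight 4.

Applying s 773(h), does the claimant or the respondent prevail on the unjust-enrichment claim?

— Issue I —
At Stage I.1 the claimant must meet a preponderance (weight exceeds 50): on (a) the weight is 56, > 50, so (a) meets the standard; on (b) the weight is 74 less the opposing 8 gives net 66, > 50, so (b) meets the standard.
  Stage I.1 is satisfied; the claimant continues to bear the burden.
At Stage I.2 the claimant must meet a substantially-more-likely showing (weight exceeds 78): on (c) the weight is 92, > 78, so (c) meets the standard; on (d) the weight is 99 less the opposing 20 gives net 79, which does exceed 78, so (d) meets the standard.
  All elements met. The burden passes to the respondent.
At Stage I.3 the respondent must meet a prima facie showing (weight is at least 13): on (e) the weight is 76 less the opposing 72 gives net 4, which does not reach 13, so (e) does not meet the standard.
  Stage I.3 not carried; the respondent fails its burden.
The analysis ends at Stage I.3; the claimant prevails on this issue.
— Issue II —
At Stage II.1 the claimant must meet a clear and cogent showing (weight is at least 76): on (f) the weight is 96 less the opposing 10 gives net 86, ≥ 76, so (f) meets the standard; on (g) the weight is 84 less the opposing 5 gives net 79, which does reach 76, so (g) meets the standard.
  All elements met. The burden passes to the respondent.
At Stage II.2 the respondent must meet a clear and cogent showing (weight is at least 76): on (h) the weight is 82, which does reach 76, so (h) meets the standard; on (i) the weight is 68, < 76, so (i) does not meet the standard.
  Stage II.2 not carried; the respondent fails its burden.
The analysis ends at Stage II.2; the claimant prevails on this issue.
— Issue III —
Stage III.1 (claimant, a preponderance, weight is at least 52): (k) net 94−27=67 ≥ 52 — meets; (l) net 95−28=67 ≥ 52 — meets.
  Stage III.1 carried; the burden shifts to the respondent.
Stage III.2 (respondent, a preponderance, weight is at least 52): (m) net 68−4=64 ≥ 52 — meets.
  Stage III.2 is satisfied; the onus moves to the claimant.
Stage III.3 (claimant, any credible evidence, weight is at least 8): (n) net 37−11=26 ≥ 8 — meets; (o) net 39−26=13 ≥ 8 — meets.
  All elements met at the final stage.
All stages carried — the claimant prevails on this issue.
Per-issue: Issue I → claimant; Issue II → claimant; Issue III → claimant. The claimant must prevail on a majority of issues; overall, the claimant prevails.

claimant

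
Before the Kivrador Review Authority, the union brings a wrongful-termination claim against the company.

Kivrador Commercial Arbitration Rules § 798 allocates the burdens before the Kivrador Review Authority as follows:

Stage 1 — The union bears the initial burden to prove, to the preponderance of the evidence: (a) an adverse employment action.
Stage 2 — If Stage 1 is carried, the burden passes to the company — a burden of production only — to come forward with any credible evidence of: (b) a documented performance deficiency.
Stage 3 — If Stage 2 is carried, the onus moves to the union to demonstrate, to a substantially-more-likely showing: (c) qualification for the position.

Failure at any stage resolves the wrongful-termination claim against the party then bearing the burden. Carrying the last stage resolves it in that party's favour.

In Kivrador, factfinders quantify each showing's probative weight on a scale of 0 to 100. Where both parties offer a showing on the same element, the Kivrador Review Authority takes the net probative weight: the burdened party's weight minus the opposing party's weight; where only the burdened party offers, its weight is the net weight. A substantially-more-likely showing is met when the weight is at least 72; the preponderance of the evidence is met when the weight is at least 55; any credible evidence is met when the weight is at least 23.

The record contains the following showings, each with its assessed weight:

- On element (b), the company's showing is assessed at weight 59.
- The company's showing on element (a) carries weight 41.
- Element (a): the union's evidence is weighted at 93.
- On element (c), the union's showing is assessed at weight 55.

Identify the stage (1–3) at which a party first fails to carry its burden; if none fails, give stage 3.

stage 1

Stage 1 (union, the preponderance of the evidence, weight is at least 55): (a) net 93−41=52 < 55 — fails.
  The union does not carry Stage 1.
The company prevails.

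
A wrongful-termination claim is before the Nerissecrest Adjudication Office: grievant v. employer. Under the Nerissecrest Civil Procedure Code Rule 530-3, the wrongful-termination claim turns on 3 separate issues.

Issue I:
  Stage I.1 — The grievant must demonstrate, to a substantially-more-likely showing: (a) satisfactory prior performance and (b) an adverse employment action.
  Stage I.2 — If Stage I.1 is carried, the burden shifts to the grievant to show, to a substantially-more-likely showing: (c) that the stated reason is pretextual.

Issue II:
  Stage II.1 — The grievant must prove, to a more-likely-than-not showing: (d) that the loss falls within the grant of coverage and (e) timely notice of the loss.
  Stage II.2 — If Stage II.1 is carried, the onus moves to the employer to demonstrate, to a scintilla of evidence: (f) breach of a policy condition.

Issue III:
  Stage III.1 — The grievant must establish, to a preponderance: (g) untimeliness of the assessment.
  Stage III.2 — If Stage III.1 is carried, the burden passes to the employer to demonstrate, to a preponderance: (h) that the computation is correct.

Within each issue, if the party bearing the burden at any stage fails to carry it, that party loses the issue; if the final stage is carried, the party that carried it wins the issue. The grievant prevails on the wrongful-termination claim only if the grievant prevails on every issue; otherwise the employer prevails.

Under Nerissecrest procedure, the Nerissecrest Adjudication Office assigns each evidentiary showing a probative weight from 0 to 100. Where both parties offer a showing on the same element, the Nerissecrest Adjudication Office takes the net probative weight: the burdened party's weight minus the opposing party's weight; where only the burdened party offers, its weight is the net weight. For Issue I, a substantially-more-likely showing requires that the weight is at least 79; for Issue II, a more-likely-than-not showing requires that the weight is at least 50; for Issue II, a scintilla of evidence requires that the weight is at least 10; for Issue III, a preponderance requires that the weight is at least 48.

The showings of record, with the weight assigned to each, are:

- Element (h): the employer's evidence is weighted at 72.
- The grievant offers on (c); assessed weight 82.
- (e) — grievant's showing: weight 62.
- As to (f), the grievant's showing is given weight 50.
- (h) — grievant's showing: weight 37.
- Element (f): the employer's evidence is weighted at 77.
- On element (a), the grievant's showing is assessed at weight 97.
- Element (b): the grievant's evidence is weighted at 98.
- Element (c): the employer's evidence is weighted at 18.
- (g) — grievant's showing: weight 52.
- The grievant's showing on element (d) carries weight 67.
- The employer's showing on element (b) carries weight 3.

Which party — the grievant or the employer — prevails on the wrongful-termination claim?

employer

— Issue I —
Stage I.1 (grievant, a substantially-more-likely showing, weight is at least 79): (a) 97 ≥ 79 — meets; (b) net 98−3=95 ≥ 79 — meets.
  All elements met. The grievant retains the burden for Stage I.2.
Stage I.2 (grievant, a substantially-more-likely showing, weight is at least 79): (c) net 82−18=64 < 79 — fails.
  The grievant does not carry Stage I.2.
The employer prevails on this issue.
— Issue II —
At Stage II.1 the grievant must meet a more-likely-than-not showing (weight is at least 50): on (d) the weight is 67, ≥ 50, so (d) meets the standard; on (e) the weight is 62, ≥ 50, so (e) meets the standard.
  Stage II.1 is satisfied; the onus moves to the employer.
At Stage II.2 the employer must meet a scintilla of evidence (weight is at least 10): on (f) the weight is 77 less the opposing 50 gives net 27, ≥ 10, so (f) meets the standard.
  Stage II.2 carried; the final stage is satisfied.
Every stage carried; the employer prevails on this issue.
— Issue III —
Stage III.1 — burden on grievant; standard: a preponderance (weight is at least 48).
    (g): 52 ≥ 48 [met]
  All elements met. The burden passes to the employer.
Stage III.2 — burden on employer; standard: a preponderance (weight is at least 48).
    (h): 72 − 37 = 35 < 48 [not met]
  The employer does not carry Stage III.2.
The analysis ends at Stage III.2; the grievant prevails on this issue.
Per-issue: Issue I → employer; Issue II → employer; Issue III → grievant. The grievant must prevail on every issue; overall, the employer prevails.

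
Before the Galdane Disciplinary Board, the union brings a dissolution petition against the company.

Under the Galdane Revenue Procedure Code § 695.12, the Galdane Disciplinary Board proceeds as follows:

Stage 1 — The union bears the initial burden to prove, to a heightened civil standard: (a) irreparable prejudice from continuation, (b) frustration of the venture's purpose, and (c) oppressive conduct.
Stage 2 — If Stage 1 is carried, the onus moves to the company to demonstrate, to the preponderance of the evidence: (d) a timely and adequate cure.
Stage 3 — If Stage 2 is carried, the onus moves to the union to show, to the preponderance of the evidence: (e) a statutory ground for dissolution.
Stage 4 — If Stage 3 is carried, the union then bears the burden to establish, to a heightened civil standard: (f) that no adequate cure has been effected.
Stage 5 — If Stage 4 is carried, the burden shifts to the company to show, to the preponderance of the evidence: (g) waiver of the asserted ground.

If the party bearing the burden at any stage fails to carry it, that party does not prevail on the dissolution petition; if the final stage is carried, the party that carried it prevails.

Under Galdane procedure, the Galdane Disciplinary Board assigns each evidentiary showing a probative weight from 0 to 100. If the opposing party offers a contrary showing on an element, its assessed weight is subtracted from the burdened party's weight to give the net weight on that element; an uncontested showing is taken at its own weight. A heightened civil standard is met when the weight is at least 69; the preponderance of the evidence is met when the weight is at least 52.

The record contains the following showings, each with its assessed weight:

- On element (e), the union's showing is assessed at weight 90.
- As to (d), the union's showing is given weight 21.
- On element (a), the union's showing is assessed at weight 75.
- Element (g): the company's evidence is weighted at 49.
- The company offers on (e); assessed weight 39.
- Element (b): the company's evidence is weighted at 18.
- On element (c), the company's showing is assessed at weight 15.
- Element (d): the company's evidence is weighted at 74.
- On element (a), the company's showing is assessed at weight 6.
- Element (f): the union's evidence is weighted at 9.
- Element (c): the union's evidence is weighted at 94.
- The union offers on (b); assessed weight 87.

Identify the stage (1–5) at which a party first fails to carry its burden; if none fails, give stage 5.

Stage 1 (union, a heightened civil standard, weight is at least 69): (a) net 75−6=69 ≥ 69 — meets; (b) net 87−18=69 ≥ 69 — meets; (c) net 94−15=79 ≥ 69 — meets.
  Stage 1 carried; the burden shifts to the company.
Stage 2 (company, the preponderance of the evidence, weight is at least 52): (d) net 74−21=53 ≥ 52 — meets.
  All elements met. The burden passes to the union.
Stage 3 (union, the preponderance of the evidence, weight is at least 52): (e) net 90−39=51 < 52 — fails.
  Not every element is met, so the union fails to carry Stage 3.
The company prevails.

stage 3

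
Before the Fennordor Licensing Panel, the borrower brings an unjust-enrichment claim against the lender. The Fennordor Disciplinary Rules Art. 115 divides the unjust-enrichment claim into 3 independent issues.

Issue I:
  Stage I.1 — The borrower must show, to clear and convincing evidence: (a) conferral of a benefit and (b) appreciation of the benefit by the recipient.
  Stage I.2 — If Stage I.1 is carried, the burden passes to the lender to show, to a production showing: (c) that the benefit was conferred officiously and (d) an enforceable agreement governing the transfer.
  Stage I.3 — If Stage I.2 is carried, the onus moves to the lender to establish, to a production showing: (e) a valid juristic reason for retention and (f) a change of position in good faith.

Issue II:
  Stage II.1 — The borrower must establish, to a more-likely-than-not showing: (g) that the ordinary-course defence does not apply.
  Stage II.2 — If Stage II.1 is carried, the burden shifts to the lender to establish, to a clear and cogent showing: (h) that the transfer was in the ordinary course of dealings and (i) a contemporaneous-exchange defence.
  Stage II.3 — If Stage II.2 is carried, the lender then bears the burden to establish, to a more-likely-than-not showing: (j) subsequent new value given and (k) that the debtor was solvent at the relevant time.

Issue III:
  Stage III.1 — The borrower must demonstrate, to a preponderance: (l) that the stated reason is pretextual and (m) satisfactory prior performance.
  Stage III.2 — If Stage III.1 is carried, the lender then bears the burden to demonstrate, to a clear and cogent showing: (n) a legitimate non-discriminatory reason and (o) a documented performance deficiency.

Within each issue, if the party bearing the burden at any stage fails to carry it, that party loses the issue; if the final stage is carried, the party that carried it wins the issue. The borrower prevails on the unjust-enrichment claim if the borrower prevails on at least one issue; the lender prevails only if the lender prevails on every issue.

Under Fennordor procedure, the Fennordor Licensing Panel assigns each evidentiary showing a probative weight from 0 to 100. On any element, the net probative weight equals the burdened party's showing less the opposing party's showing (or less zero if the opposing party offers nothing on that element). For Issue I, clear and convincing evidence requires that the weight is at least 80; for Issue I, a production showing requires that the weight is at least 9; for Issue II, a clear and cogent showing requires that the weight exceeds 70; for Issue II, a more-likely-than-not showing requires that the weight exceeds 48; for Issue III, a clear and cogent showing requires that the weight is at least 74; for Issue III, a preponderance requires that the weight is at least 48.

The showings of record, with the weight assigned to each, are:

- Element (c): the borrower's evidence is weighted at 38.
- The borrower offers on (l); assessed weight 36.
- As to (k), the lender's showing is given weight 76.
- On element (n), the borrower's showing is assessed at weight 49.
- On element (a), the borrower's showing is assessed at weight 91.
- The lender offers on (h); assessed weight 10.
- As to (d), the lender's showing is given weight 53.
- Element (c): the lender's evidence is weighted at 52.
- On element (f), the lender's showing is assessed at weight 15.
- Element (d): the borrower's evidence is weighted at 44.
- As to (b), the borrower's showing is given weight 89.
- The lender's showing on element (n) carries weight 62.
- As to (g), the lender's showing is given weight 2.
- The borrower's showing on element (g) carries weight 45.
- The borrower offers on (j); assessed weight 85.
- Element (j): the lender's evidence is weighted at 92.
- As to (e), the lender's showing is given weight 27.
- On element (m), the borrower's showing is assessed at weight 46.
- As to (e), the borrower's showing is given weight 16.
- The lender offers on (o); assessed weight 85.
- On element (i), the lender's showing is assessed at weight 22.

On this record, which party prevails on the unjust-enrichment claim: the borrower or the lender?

lender

— Issue I —
Stage I.1 — burden on borrower; standard: clear and convincing evidence (weight is at least 80).
    (a): 91 ≥ 80 [met]
    (b): 89 ≥ 80 [met]
  Stage I.1 carried; the burden shifts to the lender.
Stage I.2 — burden on lender; standard: a production showing (weight is at least 9).
    (c): 52 − 38 = 14 ≥ 9 [met]
    (d): 53 − 44 = 9 ≥ 9 [met]
  Stage I.2 is satisfied; the lender continues to bear the burden.
Stage I.3 — burden on lender; standard: a production showing (weight is at least 9).
    (e): 27 − 16 = 11 ≥ 9 [met]
    (f): 15 ≥ 9 [met]
  The lender carries the last stage.
All stages carried — the lender prevails on this issue.
— Issue II —
Stage II.1 — burden on borrower; standard: a more-likely-than-not showing (weight exceeds 48).
    (g): 45 − 2 = 43 ≤ 48 [not met]
  Not every element is met, so the borrower fails to carry Stage II.1.
So the lender prevails on this issue.
— Issue III —
Stage III.1 (borrower, a preponderance, weight is at least 48): (l) 36 < 48 — fails; (m) 46 < 48 — fails.
  Stage III.1 not carried; the borrower fails its burden.
So the lender prevails on this issue.
Per-issue: Issue I → lender; Issue II → lender; Issue III → lender. The borrower must prevail on at least one issue; overall, the lender prevails.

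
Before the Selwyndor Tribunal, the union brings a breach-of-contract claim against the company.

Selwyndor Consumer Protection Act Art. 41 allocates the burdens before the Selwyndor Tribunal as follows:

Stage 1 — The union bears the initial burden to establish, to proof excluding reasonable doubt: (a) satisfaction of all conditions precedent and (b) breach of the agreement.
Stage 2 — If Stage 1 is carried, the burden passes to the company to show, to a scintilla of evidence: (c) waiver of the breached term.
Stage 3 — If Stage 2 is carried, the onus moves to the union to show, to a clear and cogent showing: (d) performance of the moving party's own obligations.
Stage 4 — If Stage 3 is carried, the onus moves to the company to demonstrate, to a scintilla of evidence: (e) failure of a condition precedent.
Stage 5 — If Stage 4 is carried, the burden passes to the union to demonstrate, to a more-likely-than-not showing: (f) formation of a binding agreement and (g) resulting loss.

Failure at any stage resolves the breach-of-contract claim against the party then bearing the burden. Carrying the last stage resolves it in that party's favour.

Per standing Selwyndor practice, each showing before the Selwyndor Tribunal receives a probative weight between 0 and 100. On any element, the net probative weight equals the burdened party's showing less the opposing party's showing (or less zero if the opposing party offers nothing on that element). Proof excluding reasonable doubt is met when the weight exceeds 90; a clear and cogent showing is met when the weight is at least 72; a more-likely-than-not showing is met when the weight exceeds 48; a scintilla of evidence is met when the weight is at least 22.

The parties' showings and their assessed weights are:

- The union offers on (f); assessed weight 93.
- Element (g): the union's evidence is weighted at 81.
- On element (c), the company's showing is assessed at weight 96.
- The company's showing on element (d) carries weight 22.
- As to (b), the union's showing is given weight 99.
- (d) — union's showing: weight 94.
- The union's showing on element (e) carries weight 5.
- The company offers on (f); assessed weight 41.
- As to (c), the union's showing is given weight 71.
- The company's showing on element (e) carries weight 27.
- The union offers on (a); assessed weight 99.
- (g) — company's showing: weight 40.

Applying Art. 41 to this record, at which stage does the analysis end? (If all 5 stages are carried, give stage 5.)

Stage 1 — burden on union; standard: proof excluding reasonable doubt (weight exceeds 90).
    (a): 99 > 90 [met]
    (b): 99 > 90 [met]
  All elements met. The burden passes to the company.
Stage 2 — burden on company; standard: a scintilla of evidence (weight is at least 22).
    (c): 96 − 71 = 25 ≥ 22 [met]
  All elements met. The burden passes to the union.
Stage 3 — burden on union; standard: a clear and cogent showing (weight is at least 72).
    (d): 94 − 22 = 72 ≥ 72 [met]
  Stage 3 is satisfied; the onus moves to the company.
Stage 4 — burden on company; standard: a scintilla of evidence (weight is at least 22).
    (e): 27 − 5 = 22 ≥ 22 [met]
  Stage 4 carried; the burden shifts to the union.
Stage 5 — burden on union; standard: a more-likely-than-not showing (weight exceeds 48).
    (f): 93 − 41 = 52 > 48 [met]
    (g): 81 − 40 = 41 ≤ 48 [not met]
  Not every element is met, so the union fails to carry Stage 5.
The company prevails.

stage 5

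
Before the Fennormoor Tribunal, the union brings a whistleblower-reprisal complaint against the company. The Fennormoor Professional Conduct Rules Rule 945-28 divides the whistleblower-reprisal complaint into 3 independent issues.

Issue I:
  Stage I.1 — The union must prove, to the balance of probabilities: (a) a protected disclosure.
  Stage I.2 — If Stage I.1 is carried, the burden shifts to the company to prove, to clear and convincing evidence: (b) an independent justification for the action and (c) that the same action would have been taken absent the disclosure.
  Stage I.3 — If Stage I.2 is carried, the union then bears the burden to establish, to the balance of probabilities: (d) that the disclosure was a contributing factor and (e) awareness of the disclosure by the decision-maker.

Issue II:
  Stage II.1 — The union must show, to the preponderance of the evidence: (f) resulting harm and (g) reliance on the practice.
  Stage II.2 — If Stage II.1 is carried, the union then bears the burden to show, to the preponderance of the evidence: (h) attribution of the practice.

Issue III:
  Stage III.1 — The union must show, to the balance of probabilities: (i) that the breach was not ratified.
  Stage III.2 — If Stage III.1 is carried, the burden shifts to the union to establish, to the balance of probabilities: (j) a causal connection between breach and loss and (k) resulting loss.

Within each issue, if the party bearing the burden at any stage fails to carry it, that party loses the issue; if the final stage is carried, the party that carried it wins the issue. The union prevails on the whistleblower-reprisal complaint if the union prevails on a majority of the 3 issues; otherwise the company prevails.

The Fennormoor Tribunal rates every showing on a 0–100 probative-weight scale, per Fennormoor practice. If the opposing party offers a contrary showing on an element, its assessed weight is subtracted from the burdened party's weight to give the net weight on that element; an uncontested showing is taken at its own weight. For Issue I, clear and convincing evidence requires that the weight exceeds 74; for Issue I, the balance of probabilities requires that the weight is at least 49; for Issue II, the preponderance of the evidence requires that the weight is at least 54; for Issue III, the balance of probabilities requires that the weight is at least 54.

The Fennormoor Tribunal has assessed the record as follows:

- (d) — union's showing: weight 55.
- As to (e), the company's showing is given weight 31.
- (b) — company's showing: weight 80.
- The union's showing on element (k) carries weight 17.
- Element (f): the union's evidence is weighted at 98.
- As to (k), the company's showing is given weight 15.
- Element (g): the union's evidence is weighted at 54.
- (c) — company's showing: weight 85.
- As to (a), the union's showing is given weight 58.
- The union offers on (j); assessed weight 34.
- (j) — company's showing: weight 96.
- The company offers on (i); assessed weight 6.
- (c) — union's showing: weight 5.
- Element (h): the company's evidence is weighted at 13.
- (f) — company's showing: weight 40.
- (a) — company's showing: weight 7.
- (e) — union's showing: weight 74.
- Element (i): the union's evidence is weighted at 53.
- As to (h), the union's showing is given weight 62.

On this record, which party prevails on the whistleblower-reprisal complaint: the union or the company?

company

— Issue I —
Stage I.1 (union, the balance of probabilities, weight is at least 49): (a) net 58−7=51 ≥ 49 — meets.
  The union carries Stage I.1; the company now bears the burden.
Stage I.2 (company, clear and convincing evidence, weight exceeds 74): (b) 80 > 74 — meets; (c) net 85−5=80 > 74 — meets.
  Stage I.2 carried; the burden shifts to the union.
Stage I.3 (union, the balance of probabilities, weight is at least 49): (d) 55 ≥ 49 — meets; (e) net 74−31=43 < 49 — fails.
  The union does not carry Stage I.3.
The company prevails on this issue.
— Issue II —
At Stage II.1 the union must meet the preponderance of the evidence (weight is at least 54): on (f) the weight is 98 less the opposing 40 gives net 58, ≥ 54, so (f) meets the standard; on (g) the weight is 54, ≥ 54, so (g) meets the standard.
  Stage II.1 is satisfied; the union continues to bear the burden.
At Stage II.2 the union must meet the preponderance of the evidence (weight is at least 54): on (h) the weight is 62 less the opposing 13 gives net 49, < 54, so (h) does not meet the standard.
  Stage II.2 not carried; the union fails its burden.
So the company prevails on this issue.
— Issue III —
At Stage III.1 the union must meet the balance of probabilities (weight is at least 54): on (i) the weight is 53 less the opposing 6 gives net 47, < 54, so (i) does not meet the standard.
  The union does not carry Stage III.1.
So the company prevails on this issue.
Per-issue: Issue I → company; Issue II → company; Issue III → company. The union must prevail on a majority of issues; overall, the company prevails.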